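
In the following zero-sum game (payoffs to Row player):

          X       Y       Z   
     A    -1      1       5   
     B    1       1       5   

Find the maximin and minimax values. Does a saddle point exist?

Maximin = 1, Minimax = 1, Saddle: True

Work:
Row minimums: [-1, 1] → maximin = 1
Column maximums: [1, 1, 5] → minimax = 1
Saddle point exists! Game value = 1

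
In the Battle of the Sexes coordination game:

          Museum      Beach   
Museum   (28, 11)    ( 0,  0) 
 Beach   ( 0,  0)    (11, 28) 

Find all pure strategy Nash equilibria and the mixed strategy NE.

Pure NE: (Museum, Museum) and (Beach, Beach); Mixed NE: p = 0.7179, q = 0.2821

Work:
Check pure NE:
(Museum, Museum): (28, 11) - no unilateral deviation beneficial
(Beach, Beach): (11, 28) - no unilateral deviation beneficial
Mixed NE: P1 plays Museum with p = 0.7179, P2 plays Museum with q = 0.2821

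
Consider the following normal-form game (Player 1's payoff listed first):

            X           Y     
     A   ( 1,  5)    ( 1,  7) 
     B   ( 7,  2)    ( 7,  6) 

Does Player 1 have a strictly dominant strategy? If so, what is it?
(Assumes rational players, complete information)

Yes, Player 1's strictly dominant strategy is B

Work:
A strategy strictly dominates another if it gives a strictly higher payoff against every opponent action. Compare each pair of P1's strategies column-by-column:
  A vs B: [1 vs 7, 1 vs 7] → A does not strictly dominate B (column X: 1 ≤ 7)
  B vs A: [7 vs 1, 7 vs 1] → B strictly dominates A
B strictly dominates every other strategy → strictly dominant.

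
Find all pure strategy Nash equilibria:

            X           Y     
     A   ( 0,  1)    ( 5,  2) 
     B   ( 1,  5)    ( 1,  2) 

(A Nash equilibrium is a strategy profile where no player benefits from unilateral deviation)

Nash equilibrium: (A, Y), (B, X)

Work:
Best responses:
  P1 vs X: payoffs [0, 1] → best response B (payoff 1)
  P1 vs Y: payoffs [5, 1] → best response A (payoff 5)
  P2 vs A: payoffs [1, 2] → best response Y (payoff 2)
  P2 vs B: payoffs [5, 2] → best response X (payoff 5)
Mutual best responses: (A,Y), (B,X) → Nash equilibria.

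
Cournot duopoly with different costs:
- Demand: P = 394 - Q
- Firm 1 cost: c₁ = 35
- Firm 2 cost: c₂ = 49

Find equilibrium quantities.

q₁* = 124.33, q₂* = 110.33

Work:
Reaction: q₁ = (394 - 35 - q₂)/2
Reaction: q₂ = (394 - 49 - q₁)/2
Solve simultaneously:
q₁* = (394 - 2×35 + 49)/3 = 124.33
q₂* = (394 - 2×49 + 35)/3 = 110.33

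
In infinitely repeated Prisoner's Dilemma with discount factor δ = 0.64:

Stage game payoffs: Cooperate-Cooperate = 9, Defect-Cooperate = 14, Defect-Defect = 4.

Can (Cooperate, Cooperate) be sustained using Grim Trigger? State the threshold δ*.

δ* = 0.5; since δ = 0.64 ≥ 0.5, cooperation can be sustained

Work:
For Grim Trigger:
Cooperate forever: 9/(1-δ)
Defect then punished: 14 + 4·δ/(1-δ)
Need: 9/(1-δ) ≥ 14 + 4·δ/(1-δ)
Solving: δ ≥ (T-R)/(T-P) = (14-9)/(14-4) = 0.5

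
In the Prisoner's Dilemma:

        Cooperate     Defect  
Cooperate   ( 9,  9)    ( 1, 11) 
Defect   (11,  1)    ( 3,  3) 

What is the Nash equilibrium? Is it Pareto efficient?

(Defect, Defect) is NE; not Pareto efficient

Work:
Defect dominates Cooperate for both players:
If P2 cooperates: Defect (11) > Cooperate (9)
If P2 defects: Defect (3) > Cooperate (1)
NE: (Defect, Defect) with payoff (3, 3)
But (Cooperate, Cooperate) = (9, 9) Pareto dominates (3, 3)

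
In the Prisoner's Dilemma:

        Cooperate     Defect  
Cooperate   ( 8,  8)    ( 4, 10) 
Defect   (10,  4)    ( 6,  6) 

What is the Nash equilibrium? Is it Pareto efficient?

(Defect, Defect) is NE; not Pareto efficient

Work:
Defect dominates Cooperate for both players:
If P2 cooperates: Defect (10) > Cooperate (8)
If P2 defects: Defect (6) > Cooperate (4)
NE: (Defect, Defect) with payoff (6, 6)
But (Cooperate, Cooperate) = (8, 8) Pareto dominates (6, 6)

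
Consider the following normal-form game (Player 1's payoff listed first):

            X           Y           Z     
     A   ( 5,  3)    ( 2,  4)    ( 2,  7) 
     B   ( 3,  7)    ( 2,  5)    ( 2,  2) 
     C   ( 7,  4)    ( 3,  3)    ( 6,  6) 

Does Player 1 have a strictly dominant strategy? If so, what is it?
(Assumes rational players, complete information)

Yes, Player 1's strictly dominant strategy is C

Work:
A strategy strictly dominates another if it gives a strictly higher payoff against every opponent action. Compare each pair of P1's strategies column-by-column:
  A vs B: [5 vs 3, 2 vs 2, 2 vs 2] → A does not strictly dominate B (column Y: 2 ≤ 2)
  A vs C: [5 vs 7, 2 vs 3, 2 vs 6] → A does not strictly dominate C (column X: 5 ≤ 7)
  B vs A: [3 vs 5, 2 vs 2, 2 vs 2] → B does not strictly dominate A (column X: 3 ≤ 5)
  B vs C: [3 vs 7, 2 vs 3, 2 vs 6] → B does not strictly dominate C (column X: 3 ≤ 7)
  C vs A: [7 vs 5, 3 vs 2, 6 vs 2] → C strictly dominates A
  C vs B: [7 vs 3, 3 vs 2, 6 vs 2] → C strictly dominates B
C strictly dominates every other strategy → strictly dominant.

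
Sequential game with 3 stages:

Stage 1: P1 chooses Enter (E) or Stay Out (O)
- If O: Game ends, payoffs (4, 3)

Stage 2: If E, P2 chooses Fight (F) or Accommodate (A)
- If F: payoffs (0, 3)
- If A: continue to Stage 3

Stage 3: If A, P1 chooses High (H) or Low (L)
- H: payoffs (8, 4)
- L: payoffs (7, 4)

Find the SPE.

SPE: (E, A, H); Outcome (8, 4)

Work:
Stage 3: P1 chooses H (8 vs 7)
Stage 2: P2: F->3, A->4 (anticipating H). Choose A
Stage 1: P1: O->4, E->8 (anticipating A, H). Choose E
SPE path: E -> A -> H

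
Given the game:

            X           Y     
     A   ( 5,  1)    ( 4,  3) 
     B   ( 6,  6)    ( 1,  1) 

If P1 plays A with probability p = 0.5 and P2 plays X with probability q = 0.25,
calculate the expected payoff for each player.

E[P1] = 3.25, E[P2] = 2.375

Work:
E[P1] = p·q·π₁(A,X) + p·(1-q)·π₁(A,Y) + (1-p)·q·π₁(B,X) + (1-p)·(1-q)·π₁(B,Y)
= 0.5·0.25·5 + 0.5·0.75·4 + 0.5·0.25·6 + 0.5·0.75·1
= 3.25

E[P2] = 2.375 (similar calculation)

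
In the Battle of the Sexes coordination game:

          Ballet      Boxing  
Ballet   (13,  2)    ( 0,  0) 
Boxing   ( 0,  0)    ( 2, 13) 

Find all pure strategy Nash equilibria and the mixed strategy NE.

Pure NE: (Ballet, Ballet) and (Boxing, Boxing); Mixed NE: p = 0.8667, q = 0.1333

Work:
Check pure NE:
(Ballet, Ballet): (13, 2) - no unilateral deviation beneficial
(Boxing, Boxing): (2, 13) - no unilateral deviation beneficial
Mixed NE: P1 plays Ballet with p = 0.8667, P2 plays Ballet with q = 0.1333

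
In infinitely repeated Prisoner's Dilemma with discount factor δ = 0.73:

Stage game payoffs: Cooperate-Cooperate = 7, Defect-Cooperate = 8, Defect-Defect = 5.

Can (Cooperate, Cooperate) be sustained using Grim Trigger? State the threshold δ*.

δ* = 0.3333; since δ = 0.73 ≥ 0.3333, cooperation can be sustained

Work:
For Grim Trigger:
Cooperate forever: 7/(1-δ)
Defect then punished: 8 + 5·δ/(1-δ)
Need: 7/(1-δ) ≥ 8 + 5·δ/(1-δ)
Solving: δ ≥ (T-R)/(T-P) = (8-7)/(8-5) = 0.3333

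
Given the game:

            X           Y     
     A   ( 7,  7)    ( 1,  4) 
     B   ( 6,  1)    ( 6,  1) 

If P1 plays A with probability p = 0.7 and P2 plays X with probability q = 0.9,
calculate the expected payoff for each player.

E[P1] = 6.28, E[P2] = 4.99

Work:
E[P1] = p·q·π₁(A,X) + p·(1-q)·π₁(A,Y) + (1-p)·q·π₁(B,X) + (1-p)·(1-q)·π₁(B,Y)
= 0.7·0.9·7 + 0.7·0.1·1 + 0.3·0.9·6 + 0.3·0.1·6
= 6.28

E[P2] = 4.99 (similar calculation)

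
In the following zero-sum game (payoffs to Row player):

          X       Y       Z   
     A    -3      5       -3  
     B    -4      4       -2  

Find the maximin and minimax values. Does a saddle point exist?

Maximin = -3, Minimax = -3, Saddle: True

Work:
Row minimums: [-3, -4] → maximin = -3
Column maximums: [-3, 5, -2] → minimax = -3
Saddle point exists! Game value = -3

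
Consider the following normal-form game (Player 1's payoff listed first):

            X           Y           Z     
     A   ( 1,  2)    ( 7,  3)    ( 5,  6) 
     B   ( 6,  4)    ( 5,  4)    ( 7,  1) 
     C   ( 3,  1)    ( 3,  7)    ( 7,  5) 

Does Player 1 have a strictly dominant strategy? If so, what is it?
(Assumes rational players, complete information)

No strictly dominant strategy exists for Player 1

Work:
A strategy strictly dominates another if it gives a strictly higher payoff against every opponent action. Compare each pair of P1's strategies column-by-column:
  A vs B: [1 vs 6, 7 vs 5, 5 vs 7] → A does not strictly dominate B (column X: 1 ≤ 6)
  A vs C: [1 vs 3, 7 vs 3, 5 vs 7] → A does not strictly dominate C (column X: 1 ≤ 3)
  B vs A: [6 vs 1, 5 vs 7, 7 vs 5] → B does not strictly dominate A (column Y: 5 ≤ 7)
  B vs C: [6 vs 3, 5 vs 3, 7 vs 7] → B does not strictly dominate C (column Z: 7 ≤ 7)
  C vs A: [3 vs 1, 3 vs 7, 7 vs 5] → C does not strictly dominate A (column Y: 3 ≤ 7)
  C vs B: [3 vs 6, 3 vs 5, 7 vs 7] → C does not strictly dominate B (column X: 3 ≤ 6)
No single strategy strictly dominates all others → no strictly dominant strategy.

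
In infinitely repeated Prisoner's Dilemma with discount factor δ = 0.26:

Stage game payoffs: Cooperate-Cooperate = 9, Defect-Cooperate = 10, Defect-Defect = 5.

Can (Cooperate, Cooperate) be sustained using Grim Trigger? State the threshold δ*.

δ* = 0.2; since δ = 0.26 ≥ 0.2, cooperation can be sustained

Work:
For Grim Trigger:
Cooperate forever: 9/(1-δ)
Defect then punished: 10 + 5·δ/(1-δ)
Need: 9/(1-δ) ≥ 10 + 5·δ/(1-δ)
Solving: δ ≥ (T-R)/(T-P) = (10-9)/(10-5) = 0.2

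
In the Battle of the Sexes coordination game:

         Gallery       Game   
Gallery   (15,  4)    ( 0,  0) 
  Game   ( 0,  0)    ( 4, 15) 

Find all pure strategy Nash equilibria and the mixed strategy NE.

Pure NE: (Gallery, Gallery) and (Game, Game); Mixed NE: p = 0.7895, q = 0.2105

Work:
Check pure NE:
(Gallery, Gallery): (15, 4) - no unilateral deviation beneficial
(Game, Game): (4, 15) - no unilateral deviation beneficial
Mixed NE: P1 plays Gallery with p = 0.7895, P2 plays Gallery with q = 0.2105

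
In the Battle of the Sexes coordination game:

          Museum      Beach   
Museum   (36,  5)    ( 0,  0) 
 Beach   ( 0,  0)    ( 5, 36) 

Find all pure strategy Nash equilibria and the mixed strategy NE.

Pure NE: (Museum, Museum) and (Beach, Beach); Mixed NE: p = 0.878, q = 0.122

Work:
Check pure NE:
(Museum, Museum): (36, 5) - no unilateral deviation beneficial
(Beach, Beach): (5, 36) - no unilateral deviation beneficial
Mixed NE: P1 plays Museum with p = 0.878, P2 plays Museum with q = 0.122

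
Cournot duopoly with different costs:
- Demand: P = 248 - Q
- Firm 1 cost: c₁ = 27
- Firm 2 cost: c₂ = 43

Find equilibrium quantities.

q₁* = 79.0, q₂* = 63.0

Work:
Reaction: q₁ = (248 - 27 - q₂)/2
Reaction: q₂ = (248 - 43 - q₁)/2
Solve simultaneously:
q₁* = (248 - 2×27 + 43)/3 = 79.0
q₂* = (248 - 2×43 + 27)/3 = 63.0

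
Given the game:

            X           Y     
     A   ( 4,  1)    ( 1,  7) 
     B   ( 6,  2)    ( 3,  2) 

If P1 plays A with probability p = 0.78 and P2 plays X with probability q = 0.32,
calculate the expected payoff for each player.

E[P1] = 2.4, E[P2] = 4.4024

Work:
E[P1] = p·q·π₁(A,X) + p·(1-q)·π₁(A,Y) + (1-p)·q·π₁(B,X) + (1-p)·(1-q)·π₁(B,Y)
= 0.78·0.32·4 + 0.78·0.68·1 + 0.22·0.32·6 + 0.22·0.68·3
= 2.4

E[P2] = 4.4024 (similar calculation)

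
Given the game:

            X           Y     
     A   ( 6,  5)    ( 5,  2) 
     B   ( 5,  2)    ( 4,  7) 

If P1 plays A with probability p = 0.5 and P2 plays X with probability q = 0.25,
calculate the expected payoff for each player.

E[P1] = 4.75, E[P2] = 4.25

Work:
E[P1] = p·q·π₁(A,X) + p·(1-q)·π₁(A,Y) + (1-p)·q·π₁(B,X) + (1-p)·(1-q)·π₁(B,Y)
= 0.5·0.25·6 + 0.5·0.75·5 + 0.5·0.25·5 + 0.5·0.75·4
= 4.75

E[P2] = 4.25 (similar calculation)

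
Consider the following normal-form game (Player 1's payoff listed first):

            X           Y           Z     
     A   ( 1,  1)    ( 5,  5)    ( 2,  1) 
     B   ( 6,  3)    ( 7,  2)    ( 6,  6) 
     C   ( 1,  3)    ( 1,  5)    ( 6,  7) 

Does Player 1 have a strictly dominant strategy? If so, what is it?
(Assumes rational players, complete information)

No strictly dominant strategy exists for Player 1

Work:
A strategy strictly dominates another if it gives a strictly higher payoff against every opponent action. Compare each pair of P1's strategies column-by-column:
  A vs B: [1 vs 6, 5 vs 7, 2 vs 6] → A does not strictly dominate B (column X: 1 ≤ 6)
  A vs C: [1 vs 1, 5 vs 1, 2 vs 6] → A does not strictly dominate C (column X: 1 ≤ 1)
  B vs A: [6 vs 1, 7 vs 5, 6 vs 2] → B strictly dominates A
  B vs C: [6 vs 1, 7 vs 1, 6 vs 6] → B does not strictly dominate C (column Z: 6 ≤ 6)
  C vs A: [1 vs 1, 1 vs 5, 6 vs 2] → C does not strictly dominate A (column X: 1 ≤ 1)
  C vs B: [1 vs 6, 1 vs 7, 6 vs 6] → C does not strictly dominate B (column X: 1 ≤ 6)
No single strategy strictly dominates all others → no strictly dominant strategy.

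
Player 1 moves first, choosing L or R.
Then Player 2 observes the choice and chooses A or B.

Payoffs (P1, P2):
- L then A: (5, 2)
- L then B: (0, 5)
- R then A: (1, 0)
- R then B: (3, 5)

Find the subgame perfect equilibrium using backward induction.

P1 plays R, P2 plays B after L and B after R; Payoff (3, 5)

Work:
Backward induction:
After L: P2 chooses B → P1 gets 0
After R: P2 chooses B → P1 gets 3
P1 chooses R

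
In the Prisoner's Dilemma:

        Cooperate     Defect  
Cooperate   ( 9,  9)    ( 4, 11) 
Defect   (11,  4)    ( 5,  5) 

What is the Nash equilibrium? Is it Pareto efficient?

(Defect, Defect) is NE; not Pareto efficient

Work:
Defect dominates Cooperate for both players:
If P2 cooperates: Defect (11) > Cooperate (9)
If P2 defects: Defect (5) > Cooperate (4)
NE: (Defect, Defect) with payoff (5, 5)
But (Cooperate, Cooperate) = (9, 9) Pareto dominates (5, 5)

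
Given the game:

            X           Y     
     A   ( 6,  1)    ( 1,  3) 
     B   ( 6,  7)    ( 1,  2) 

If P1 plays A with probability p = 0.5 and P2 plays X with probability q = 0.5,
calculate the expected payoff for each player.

E[P1] = 3.5, E[P2] = 3.25

Work:
E[P1] = p·q·π₁(A,X) + p·(1-q)·π₁(A,Y) + (1-p)·q·π₁(B,X) + (1-p)·(1-q)·π₁(B,Y)
= 0.5·0.5·6 + 0.5·0.5·1 + 0.5·0.5·6 + 0.5·0.5·1
= 3.5

E[P2] = 3.25 (similar calculation)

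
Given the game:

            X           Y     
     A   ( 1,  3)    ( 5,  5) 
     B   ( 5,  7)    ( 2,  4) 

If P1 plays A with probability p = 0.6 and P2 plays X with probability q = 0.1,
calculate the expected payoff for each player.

E[P1] = 3.68, E[P2] = 4.6

Work:
E[P1] = p·q·π₁(A,X) + p·(1-q)·π₁(A,Y) + (1-p)·q·π₁(B,X) + (1-p)·(1-q)·π₁(B,Y)
= 0.6·0.1·1 + 0.6·0.9·5 + 0.4·0.1·5 + 0.4·0.9·2
= 3.68

E[P2] = 4.6 (similar calculation)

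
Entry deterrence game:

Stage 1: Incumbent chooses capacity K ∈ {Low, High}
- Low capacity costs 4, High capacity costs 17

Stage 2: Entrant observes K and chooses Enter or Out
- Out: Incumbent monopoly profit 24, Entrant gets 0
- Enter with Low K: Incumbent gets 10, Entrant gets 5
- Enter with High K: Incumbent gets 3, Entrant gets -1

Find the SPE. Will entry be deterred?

SPE: (High, Enter|Low, Out|High); Entry deterred. Incumbent net profit = 7

Work:
After Low K: Entrant enters (5 > 0)
After High K: Entrant stays out (-1 < 0)
Incumbent: Low → 10−4=6, High → 24−17=7
Incumbent chooses High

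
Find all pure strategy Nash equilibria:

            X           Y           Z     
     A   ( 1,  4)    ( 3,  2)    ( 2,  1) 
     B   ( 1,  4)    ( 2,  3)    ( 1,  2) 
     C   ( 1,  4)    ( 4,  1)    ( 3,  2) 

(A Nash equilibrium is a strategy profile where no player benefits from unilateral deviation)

Nash equilibrium: (A, X), (B, X), (C, X)

Work:
Best responses:
  P1 vs X: payoffs [1, 1, 1] → best response A/B/C (payoff 1)
  P1 vs Y: payoffs [3, 2, 4] → best response C (payoff 4)
  P1 vs Z: payoffs [2, 1, 3] → best response C (payoff 3)
  P2 vs A: payoffs [4, 2, 1] → best response X (payoff 4)
  P2 vs B: payoffs [4, 3, 2] → best response X (payoff 4)
  P2 vs C: payoffs [4, 1, 2] → best response X (payoff 4)
Mutual best responses: (A,X), (B,X), (C,X) → Nash equilibria.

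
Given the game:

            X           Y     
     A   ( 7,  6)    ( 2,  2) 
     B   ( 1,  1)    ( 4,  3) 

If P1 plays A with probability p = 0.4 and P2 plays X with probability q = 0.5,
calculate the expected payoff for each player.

E[P1] = 3.3, E[P2] = 2.8

Work:
E[P1] = p·q·π₁(A,X) + p·(1-q)·π₁(A,Y) + (1-p)·q·π₁(B,X) + (1-p)·(1-q)·π₁(B,Y)
= 0.4·0.5·7 + 0.4·0.5·2 + 0.6·0.5·1 + 0.6·0.5·4
= 3.3

E[P2] = 2.8 (similar calculation)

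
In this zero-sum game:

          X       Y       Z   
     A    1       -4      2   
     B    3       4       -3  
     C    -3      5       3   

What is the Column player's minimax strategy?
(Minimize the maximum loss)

Column should play X or Z (all achieve the minimum), value = 3

Work:
Column player minimizes Row's maximum payoff:
Column X: max payoff to Row = 3
Column Y: max payoff to Row = 5
Column Z: max payoff to Row = 3
Minimum is 3, achieved by columns X, Z (tied).
Each of X or Z is a minimax strategy.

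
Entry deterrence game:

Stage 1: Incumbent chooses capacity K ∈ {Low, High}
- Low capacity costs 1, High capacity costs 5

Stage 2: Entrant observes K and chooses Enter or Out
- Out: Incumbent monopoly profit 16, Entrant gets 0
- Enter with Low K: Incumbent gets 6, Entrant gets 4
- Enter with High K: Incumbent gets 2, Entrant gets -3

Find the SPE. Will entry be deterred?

SPE: (High, Enter|Low, Out|High); Entry deterred. Incumbent net profit = 11

Work:
After Low K: Entrant enters (4 > 0)
After High K: Entrant stays out (-3 < 0)
Incumbent: Low → 6−1=5, High → 16−5=11
Incumbent chooses High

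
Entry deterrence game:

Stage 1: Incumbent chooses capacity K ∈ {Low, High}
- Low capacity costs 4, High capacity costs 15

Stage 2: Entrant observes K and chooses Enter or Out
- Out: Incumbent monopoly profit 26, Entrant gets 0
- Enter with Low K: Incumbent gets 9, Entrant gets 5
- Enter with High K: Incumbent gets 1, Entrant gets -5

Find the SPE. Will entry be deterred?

SPE: (High, Enter|Low, Out|High); Entry deterred. Incumbent net profit = 11

Work:
After Low K: Entrant enters (5 > 0)
After High K: Entrant stays out (-5 < 0)
Incumbent: Low → 9−4=5, High → 26−15=11
Incumbent chooses High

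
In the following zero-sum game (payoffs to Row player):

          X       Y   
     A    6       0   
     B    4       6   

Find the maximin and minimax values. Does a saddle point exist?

Maximin = 4, Minimax = 6, Saddle: False

Work:
Row minimums: [0, 4] → maximin = 4
Column maximums: [6, 6] → minimax = 6
No saddle point (maximin ≠ minimax). Mixed strategy needed.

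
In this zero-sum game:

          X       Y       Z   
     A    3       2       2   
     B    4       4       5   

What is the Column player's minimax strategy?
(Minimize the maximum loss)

Column should play X or Y (all achieve the minimum), value = 4

Work:
Column player minimizes Row's maximum payoff:
Column X: max payoff to Row = 4
Column Y: max payoff to Row = 4
Column Z: max payoff to Row = 5
Minimum is 4, achieved by columns X, Y (tied).
Each of X or Y is a minimax strategy.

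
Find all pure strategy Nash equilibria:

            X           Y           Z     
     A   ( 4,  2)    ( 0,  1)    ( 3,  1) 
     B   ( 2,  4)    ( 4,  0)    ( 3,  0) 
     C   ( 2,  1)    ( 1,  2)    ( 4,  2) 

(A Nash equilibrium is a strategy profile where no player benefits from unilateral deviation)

Nash equilibrium: (A, X), (C, Z)

Work:
Best responses:
  P1 vs X: payoffs [4, 2, 2] → best response A (payoff 4)
  P1 vs Y: payoffs [0, 4, 1] → best response B (payoff 4)
  P1 vs Z: payoffs [3, 3, 4] → best response C (payoff 4)
  P2 vs A: payoffs [2, 1, 1] → best response X (payoff 2)
  P2 vs B: payoffs [4, 0, 0] → best response X (payoff 4)
  P2 vs C: payoffs [1, 2, 2] → best response Y/Z (payoff 2)
Mutual best responses: (A,X), (C,Z) → Nash equilibria.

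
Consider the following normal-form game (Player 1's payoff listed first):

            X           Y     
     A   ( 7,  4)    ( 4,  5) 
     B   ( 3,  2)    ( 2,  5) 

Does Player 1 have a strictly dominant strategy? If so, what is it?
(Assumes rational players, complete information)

Yes, Player 1's strictly dominant strategy is A

Work:
A strategy strictly dominates another if it gives a strictly higher payoff against every opponent action. Compare each pair of P1's strategies column-by-column:
  A vs B: [7 vs 3, 4 vs 2] → A strictly dominates B
  B vs A: [3 vs 7, 2 vs 4] → B does not strictly dominate A (column X: 3 ≤ 7)
A strictly dominates every other strategy → strictly dominant.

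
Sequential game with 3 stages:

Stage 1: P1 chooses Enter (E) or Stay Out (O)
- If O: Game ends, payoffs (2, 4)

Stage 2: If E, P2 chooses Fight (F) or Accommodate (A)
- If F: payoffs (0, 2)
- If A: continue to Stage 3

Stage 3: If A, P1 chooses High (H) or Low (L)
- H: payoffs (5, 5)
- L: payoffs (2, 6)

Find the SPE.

SPE: (E, A, H); Outcome (5, 5)

Work:
Stage 3: P1 chooses H (5 vs 2)
Stage 2: P2: F->2, A->5 (anticipating H). Choose A
Stage 1: P1: O->2, E->5 (anticipating A, H). Choose E
SPE path: E -> A -> H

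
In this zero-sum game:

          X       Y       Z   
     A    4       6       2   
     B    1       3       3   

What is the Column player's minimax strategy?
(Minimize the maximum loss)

Column should play Z, value = 3

Work:
Column player minimizes Row's maximum payoff:
Column X: max payoff to Row = 4
Column Y: max payoff to Row = 6
Column Z: max payoff to Row = 3
Minimum is 3, achieved by column Z.
Minimax strategy: Z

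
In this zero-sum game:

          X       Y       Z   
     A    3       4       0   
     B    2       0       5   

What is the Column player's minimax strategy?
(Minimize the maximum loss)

Column should play X, value = 3

Work:
Column player minimizes Row's maximum payoff:
Column X: max payoff to Row = 3
Column Y: max payoff to Row = 4
Column Z: max payoff to Row = 5
Minimum is 3, achieved by column X.
Minimax strategy: X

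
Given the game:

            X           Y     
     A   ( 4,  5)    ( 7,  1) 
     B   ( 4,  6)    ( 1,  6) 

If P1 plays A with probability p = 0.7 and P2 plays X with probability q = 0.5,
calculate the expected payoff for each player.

E[P1] = 4.6, E[P2] = 3.9

Work:
E[P1] = p·q·π₁(A,X) + p·(1-q)·π₁(A,Y) + (1-p)·q·π₁(B,X) + (1-p)·(1-q)·π₁(B,Y)
= 0.7·0.5·4 + 0.7·0.5·7 + 0.3·0.5·4 + 0.3·0.5·1
= 4.6

E[P2] = 3.9 (similar calculation)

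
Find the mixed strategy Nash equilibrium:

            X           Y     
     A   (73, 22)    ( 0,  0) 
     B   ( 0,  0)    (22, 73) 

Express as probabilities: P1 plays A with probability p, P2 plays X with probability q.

p = 0.7684, q = 0.2316

Work:
Find probabilities that make opponent indifferent:
P2 chooses q to make P1 indifferent between A and B
P1 chooses p to make P2 indifferent between X and Y
Mixed NE: P1 plays (A: 0.7684, B: 0.2316), P2 plays (X: 0.2316, Y: 0.7684)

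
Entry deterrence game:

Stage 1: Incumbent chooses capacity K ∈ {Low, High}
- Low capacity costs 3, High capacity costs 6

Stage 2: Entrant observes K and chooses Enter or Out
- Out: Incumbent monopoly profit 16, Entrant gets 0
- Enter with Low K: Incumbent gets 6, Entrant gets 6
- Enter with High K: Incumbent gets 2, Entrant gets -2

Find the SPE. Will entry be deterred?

SPE: (High, Enter|Low, Out|High); Entry deterred. Incumbent net profit = 10

Work:
After Low K: Entrant enters (6 > 0)
After High K: Entrant stays out (-2 < 0)
Incumbent: Low → 6−3=3, High → 16−6=10
Incumbent chooses High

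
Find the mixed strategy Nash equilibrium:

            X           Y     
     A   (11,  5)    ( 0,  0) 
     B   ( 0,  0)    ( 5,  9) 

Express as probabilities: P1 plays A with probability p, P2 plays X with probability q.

p = 0.6429, q = 0.3125

Work:
Find probabilities that make opponent indifferent:
P2 chooses q to make P1 indifferent between A and B
P1 chooses p to make P2 indifferent between X and Y
Mixed NE: P1 plays (A: 0.6429, B: 0.3571), P2 plays (X: 0.3125, Y: 0.6875)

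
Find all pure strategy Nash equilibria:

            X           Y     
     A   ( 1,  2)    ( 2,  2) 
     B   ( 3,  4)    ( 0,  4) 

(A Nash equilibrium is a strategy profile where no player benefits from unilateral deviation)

Nash equilibrium: (A, Y), (B, X)

Work:
Best responses:
  P1 vs X: payoffs [1, 3] → best response B (payoff 3)
  P1 vs Y: payoffs [2, 0] → best response A (payoff 2)
  P2 vs A: payoffs [2, 2] → best response X/Y (payoff 2)
  P2 vs B: payoffs [4, 4] → best response X/Y (payoff 4)
Mutual best responses: (A,Y), (B,X) → Nash equilibria.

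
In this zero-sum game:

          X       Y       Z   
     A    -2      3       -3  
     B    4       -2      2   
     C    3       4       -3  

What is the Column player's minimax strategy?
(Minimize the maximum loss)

Column should play Z, value = 2

Work:
Column player minimizes Row's maximum payoff:
Column X: max payoff to Row = 4
Column Y: max payoff to Row = 4
Column Z: max payoff to Row = 2
Minimum is 2, achieved by column Z.
Minimax strategy: Z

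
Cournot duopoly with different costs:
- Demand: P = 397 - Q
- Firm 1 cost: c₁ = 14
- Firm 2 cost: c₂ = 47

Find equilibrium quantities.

q₁* = 138.67, q₂* = 105.67

Work:
Reaction: q₁ = (397 - 14 - q₂)/2
Reaction: q₂ = (397 - 47 - q₁)/2
Solve simultaneously:
q₁* = (397 - 2×14 + 47)/3 = 138.67
q₂* = (397 - 2×47 + 14)/3 = 105.67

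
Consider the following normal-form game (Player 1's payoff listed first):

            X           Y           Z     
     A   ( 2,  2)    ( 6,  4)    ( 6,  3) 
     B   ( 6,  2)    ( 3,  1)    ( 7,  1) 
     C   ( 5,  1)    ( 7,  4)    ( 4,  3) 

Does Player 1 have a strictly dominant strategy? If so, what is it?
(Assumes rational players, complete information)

No strictly dominant strategy exists for Player 1

Work:
A strategy strictly dominates another if it gives a strictly higher payoff against every opponent action. Compare each pair of P1's strategies column-by-column:
  A vs B: [2 vs 6, 6 vs 3, 6 vs 7] → A does not strictly dominate B (column X: 2 ≤ 6)
  A vs C: [2 vs 5, 6 vs 7, 6 vs 4] → A does not strictly dominate C (column X: 2 ≤ 5)
  B vs A: [6 vs 2, 3 vs 6, 7 vs 6] → B does not strictly dominate A (column Y: 3 ≤ 6)
  B vs C: [6 vs 5, 3 vs 7, 7 vs 4] → B does not strictly dominate C (column Y: 3 ≤ 7)
  C vs A: [5 vs 2, 7 vs 6, 4 vs 6] → C does not strictly dominate A (column Z: 4 ≤ 6)
  C vs B: [5 vs 6, 7 vs 3, 4 vs 7] → C does not strictly dominate B (column X: 5 ≤ 6)
No single strategy strictly dominates all others → no strictly dominant strategy.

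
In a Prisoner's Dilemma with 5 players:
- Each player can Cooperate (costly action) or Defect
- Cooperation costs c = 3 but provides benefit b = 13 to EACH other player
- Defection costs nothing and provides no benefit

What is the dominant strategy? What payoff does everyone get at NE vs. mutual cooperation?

Dominant: Defect; NE payoff = 0; Coop payoff = 49

Work:
Defect dominates (saves cost c = 3, benefit to others is external)
NE: All defect → everyone gets 0
If all cooperate: each receives (4)×13 - 3 = 49
Social dilemma: 49 > 0 but NE gives 0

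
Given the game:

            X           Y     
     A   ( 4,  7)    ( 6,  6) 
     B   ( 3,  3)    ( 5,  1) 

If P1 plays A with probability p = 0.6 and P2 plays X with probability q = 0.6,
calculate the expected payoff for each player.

E[P1] = 4.4, E[P2] = 4.84

Work:
E[P1] = p·q·π₁(A,X) + p·(1-q)·π₁(A,Y) + (1-p)·q·π₁(B,X) + (1-p)·(1-q)·π₁(B,Y)
= 0.6·0.6·4 + 0.6·0.4·6 + 0.4·0.6·3 + 0.4·0.4·5
= 4.4

E[P2] = 4.84 (similar calculation)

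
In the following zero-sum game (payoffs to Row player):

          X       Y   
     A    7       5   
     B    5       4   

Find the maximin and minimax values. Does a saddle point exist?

Maximin = 5, Minimax = 5, Saddle: True

Work:
Row minimums: [5, 4] → maximin = 5
Column maximums: [7, 5] → minimax = 5
Saddle point exists! Game value = 5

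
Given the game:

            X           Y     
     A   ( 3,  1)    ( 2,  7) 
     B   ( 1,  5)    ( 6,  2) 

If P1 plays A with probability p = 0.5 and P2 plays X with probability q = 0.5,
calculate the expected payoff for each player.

E[P1] = 3.0, E[P2] = 3.75

Work:
E[P1] = p·q·π₁(A,X) + p·(1-q)·π₁(A,Y) + (1-p)·q·π₁(B,X) + (1-p)·(1-q)·π₁(B,Y)
= 0.5·0.5·3 + 0.5·0.5·2 + 0.5·0.5·1 + 0.5·0.5·6
= 3.0

E[P2] = 3.75 (similar calculation)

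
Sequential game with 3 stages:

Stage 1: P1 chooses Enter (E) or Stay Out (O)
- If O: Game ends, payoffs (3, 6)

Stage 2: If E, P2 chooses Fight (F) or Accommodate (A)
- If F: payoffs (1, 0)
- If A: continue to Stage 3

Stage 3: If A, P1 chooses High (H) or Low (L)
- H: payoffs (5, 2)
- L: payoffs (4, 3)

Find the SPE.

SPE: (E, A, H); Outcome (5, 2)

Work:
Stage 3: P1 chooses H (5 vs 4)
Stage 2: P2: F->0, A->2 (anticipating H). Choose A
Stage 1: P1: O->3, E->5 (anticipating A, H). Choose E
SPE path: E -> A -> H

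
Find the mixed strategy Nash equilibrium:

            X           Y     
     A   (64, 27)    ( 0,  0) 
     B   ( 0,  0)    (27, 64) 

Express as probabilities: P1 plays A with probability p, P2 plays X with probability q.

p = 0.7033, q = 0.2967

Work:
Find probabilities that make opponent indifferent:
P2 chooses q to make P1 indifferent between A and B
P1 chooses p to make P2 indifferent between X and Y
Mixed NE: P1 plays (A: 0.7033, B: 0.2967), P2 plays (X: 0.2967, Y: 0.7033)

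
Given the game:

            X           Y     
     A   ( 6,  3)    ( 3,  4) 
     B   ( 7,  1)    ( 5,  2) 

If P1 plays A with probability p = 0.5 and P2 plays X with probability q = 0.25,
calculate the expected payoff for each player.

E[P1] = 4.625, E[P2] = 2.75

Work:
E[P1] = p·q·π₁(A,X) + p·(1-q)·π₁(A,Y) + (1-p)·q·π₁(B,X) + (1-p)·(1-q)·π₁(B,Y)
= 0.5·0.25·6 + 0.5·0.75·3 + 0.5·0.25·7 + 0.5·0.75·5
= 4.625

E[P2] = 2.75 (similar calculation)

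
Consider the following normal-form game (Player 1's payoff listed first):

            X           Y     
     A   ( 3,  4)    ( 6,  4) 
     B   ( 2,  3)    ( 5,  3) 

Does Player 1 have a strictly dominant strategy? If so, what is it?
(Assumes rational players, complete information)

Yes, Player 1's strictly dominant strategy is A

Work:
A strategy strictly dominates another if it gives a strictly higher payoff against every opponent action. Compare each pair of P1's strategies column-by-column:
  A vs B: [3 vs 2, 6 vs 5] → A strictly dominates B
  B vs A: [2 vs 3, 5 vs 6] → B does not strictly dominate A (column X: 2 ≤ 3)
A strictly dominates every other strategy → strictly dominant.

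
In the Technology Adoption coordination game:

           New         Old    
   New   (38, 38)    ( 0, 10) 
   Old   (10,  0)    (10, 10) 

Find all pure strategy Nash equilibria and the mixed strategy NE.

Pure NE: (New, New) and (Old, Old); Mixed NE: p = 0.2632, q = 0.2632

Work:
Check pure NE:
(New, New): (38, 38) - no unilateral deviation beneficial
(Old, Old): (10, 10) - no unilateral deviation beneficial
Mixed NE: P1 plays New with p = 0.2632, P2 plays New with q = 0.2632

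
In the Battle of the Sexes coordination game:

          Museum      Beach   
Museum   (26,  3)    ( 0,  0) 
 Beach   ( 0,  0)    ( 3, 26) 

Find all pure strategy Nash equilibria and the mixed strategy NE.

Pure NE: (Museum, Museum) and (Beach, Beach); Mixed NE: p = 0.8966, q = 0.1034

Work:
Check pure NE:
(Museum, Museum): (26, 3) - no unilateral deviation beneficial
(Beach, Beach): (3, 26) - no unilateral deviation beneficial
Mixed NE: P1 plays Museum with p = 0.8966, P2 plays Museum with q = 0.1034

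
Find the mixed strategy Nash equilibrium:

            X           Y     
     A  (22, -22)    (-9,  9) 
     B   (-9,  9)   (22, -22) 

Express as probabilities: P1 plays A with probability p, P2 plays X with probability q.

p = 0.5, q = 0.5

Work:
Find probabilities that make opponent indifferent:
P2 chooses q to make P1 indifferent between A and B
P1 chooses p to make P2 indifferent between X and Y
Mixed NE: P1 plays (A: 0.5, B: 0.5), P2 plays (X: 0.5, Y: 0.5)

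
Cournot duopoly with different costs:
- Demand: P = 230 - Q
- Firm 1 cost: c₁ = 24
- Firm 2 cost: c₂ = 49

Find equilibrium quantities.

q₁* = 77.0, q₂* = 52.0

Work:
Reaction: q₁ = (230 - 24 - q₂)/2
Reaction: q₂ = (230 - 49 - q₁)/2
Solve simultaneously:
q₁* = (230 - 2×24 + 49)/3 = 77.0
q₂* = (230 - 2×49 + 24)/3 = 52.0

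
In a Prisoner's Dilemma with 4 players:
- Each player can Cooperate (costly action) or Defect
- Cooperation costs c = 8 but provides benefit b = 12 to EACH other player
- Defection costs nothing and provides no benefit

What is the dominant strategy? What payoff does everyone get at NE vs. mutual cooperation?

Dominant: Defect; NE payoff = 0; Coop payoff = 28

Work:
Defect dominates (saves cost c = 8, benefit to others is external)
NE: All defect → everyone gets 0
If all cooperate: each receives (3)×12 - 8 = 28
Social dilemma: 28 > 0 but NE gives 0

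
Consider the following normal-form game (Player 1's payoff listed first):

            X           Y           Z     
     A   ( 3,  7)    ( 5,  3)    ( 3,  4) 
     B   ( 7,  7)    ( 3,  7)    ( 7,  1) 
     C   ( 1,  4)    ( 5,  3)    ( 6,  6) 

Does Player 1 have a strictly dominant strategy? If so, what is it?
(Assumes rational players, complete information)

No strictly dominant strategy exists for Player 1

Work:
A strategy strictly dominates another if it gives a strictly higher payoff against every opponent action. Compare each pair of P1's strategies column-by-column:
  A vs B: [3 vs 7, 5 vs 3, 3 vs 7] → A does not strictly dominate B (column X: 3 ≤ 7)
  A vs C: [3 vs 1, 5 vs 5, 3 vs 6] → A does not strictly dominate C (column Y: 5 ≤ 5)
  B vs A: [7 vs 3, 3 vs 5, 7 vs 3] → B does not strictly dominate A (column Y: 3 ≤ 5)
  B vs C: [7 vs 1, 3 vs 5, 7 vs 6] → B does not strictly dominate C (column Y: 3 ≤ 5)
  C vs A: [1 vs 3, 5 vs 5, 6 vs 3] → C does not strictly dominate A (column X: 1 ≤ 3)
  C vs B: [1 vs 7, 5 vs 3, 6 vs 7] → C does not strictly dominate B (column X: 1 ≤ 7)
No single strategy strictly dominates all others → no strictly dominant strategy.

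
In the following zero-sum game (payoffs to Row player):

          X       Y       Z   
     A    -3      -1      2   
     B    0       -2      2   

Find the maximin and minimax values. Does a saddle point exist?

Maximin = -2, Minimax = -1, Saddle: False

Work:
Row minimums: [-3, -2] → maximin = -2
Column maximums: [0, -1, 2] → minimax = -1
No saddle point (maximin ≠ minimax). Mixed strategy needed.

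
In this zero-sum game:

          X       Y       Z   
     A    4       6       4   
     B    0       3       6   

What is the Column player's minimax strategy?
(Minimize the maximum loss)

Column should play X, value = 4

Work:
Column player minimizes Row's maximum payoff:
Column X: max payoff to Row = 4
Column Y: max payoff to Row = 6
Column Z: max payoff to Row = 6
Minimum is 4, achieved by column X.
Minimax strategy: X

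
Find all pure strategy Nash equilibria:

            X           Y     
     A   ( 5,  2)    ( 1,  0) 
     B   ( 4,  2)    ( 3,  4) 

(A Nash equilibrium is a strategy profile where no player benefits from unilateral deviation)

Nash equilibrium: (A, X), (B, Y)

Work:
Best responses:
  P1 vs X: payoffs [5, 4] → best response A (payoff 5)
  P1 vs Y: payoffs [1, 3] → best response B (payoff 3)
  P2 vs A: payoffs [2, 0] → best response X (payoff 2)
  P2 vs B: payoffs [2, 4] → best response Y (payoff 4)
Mutual best responses: (A,X), (B,Y) → Nash equilibria.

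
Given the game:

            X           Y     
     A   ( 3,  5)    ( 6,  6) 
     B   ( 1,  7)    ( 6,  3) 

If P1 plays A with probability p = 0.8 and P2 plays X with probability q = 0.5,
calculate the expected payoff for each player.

E[P1] = 4.3, E[P2] = 5.4

Work:
E[P1] = p·q·π₁(A,X) + p·(1-q)·π₁(A,Y) + (1-p)·q·π₁(B,X) + (1-p)·(1-q)·π₁(B,Y)
= 0.8·0.5·3 + 0.8·0.5·6 + 0.2·0.5·1 + 0.2·0.5·6
= 4.3

E[P2] = 5.4 (similar calculation)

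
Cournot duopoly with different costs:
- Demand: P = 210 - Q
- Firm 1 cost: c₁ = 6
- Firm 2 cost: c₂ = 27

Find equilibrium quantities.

q₁* = 75.0, q₂* = 54.0

Work:
Reaction: q₁ = (210 - 6 - q₂)/2
Reaction: q₂ = (210 - 27 - q₁)/2
Solve simultaneously:
q₁* = (210 - 2×6 + 27)/3 = 75.0
q₂* = (210 - 2×27 + 6)/3 = 54.0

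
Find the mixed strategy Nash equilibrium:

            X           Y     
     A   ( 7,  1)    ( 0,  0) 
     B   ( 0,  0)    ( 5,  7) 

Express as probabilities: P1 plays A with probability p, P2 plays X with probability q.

p = 0.875, q = 0.4167

Work:
Find probabilities that make opponent indifferent:
P2 chooses q to make P1 indifferent between A and B
P1 chooses p to make P2 indifferent between X and Y
Mixed NE: P1 plays (A: 0.875, B: 0.125), P2 plays (X: 0.4167, Y: 0.5833)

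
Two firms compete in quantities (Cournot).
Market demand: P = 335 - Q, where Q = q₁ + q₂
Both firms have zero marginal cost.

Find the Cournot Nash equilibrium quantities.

q₁* = q₂* = 111.67; P* = 111.67

Work:
Profit: π_i = P·q_i = (a - q_i - q_j)·q_i
FOC: ∂π_i/∂q_i = a - 2q_i - q_j = 0
Reaction function: q_i = (335 - q_j)/2
Symmetry: q* = 335/3 = 111.67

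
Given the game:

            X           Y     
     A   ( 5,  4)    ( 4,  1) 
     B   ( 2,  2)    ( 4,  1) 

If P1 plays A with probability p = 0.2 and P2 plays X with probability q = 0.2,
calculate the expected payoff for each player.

E[P1] = 3.72, E[P2] = 1.28

Work:
E[P1] = p·q·π₁(A,X) + p·(1-q)·π₁(A,Y) + (1-p)·q·π₁(B,X) + (1-p)·(1-q)·π₁(B,Y)
= 0.2·0.2·5 + 0.2·0.8·4 + 0.8·0.2·2 + 0.8·0.8·4
= 3.72

E[P2] = 1.28 (similar calculation)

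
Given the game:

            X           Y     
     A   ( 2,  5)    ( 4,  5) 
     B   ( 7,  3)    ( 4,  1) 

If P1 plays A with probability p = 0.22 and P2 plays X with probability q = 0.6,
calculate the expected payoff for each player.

E[P1] = 5.14, E[P2] = 2.816

Work:
E[P1] = p·q·π₁(A,X) + p·(1-q)·π₁(A,Y) + (1-p)·q·π₁(B,X) + (1-p)·(1-q)·π₁(B,Y)
= 0.22·0.6·2 + 0.22·0.4·4 + 0.78·0.6·7 + 0.78·0.4·4
= 5.14

E[P2] = 2.816 (similar calculation)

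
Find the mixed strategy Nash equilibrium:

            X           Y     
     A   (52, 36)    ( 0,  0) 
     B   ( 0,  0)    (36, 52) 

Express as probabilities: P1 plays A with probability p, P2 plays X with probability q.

p = 0.5909, q = 0.4091

Work:
Find probabilities that make opponent indifferent:
P2 chooses q to make P1 indifferent between A and B
P1 chooses p to make P2 indifferent between X and Y
Mixed NE: P1 plays (A: 0.5909, B: 0.4091), P2 plays (X: 0.4091, Y: 0.5909)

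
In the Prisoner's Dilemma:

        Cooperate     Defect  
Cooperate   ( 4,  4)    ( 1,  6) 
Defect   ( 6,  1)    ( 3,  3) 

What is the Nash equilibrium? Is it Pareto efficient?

(Defect, Defect) is NE; not Pareto efficient

Work:
Defect dominates Cooperate for both players:
If P2 cooperates: Defect (6) > Cooperate (4)
If P2 defects: Defect (3) > Cooperate (1)
NE: (Defect, Defect) with payoff (3, 3)
But (Cooperate, Cooperate) = (4, 4) Pareto dominates (3, 3)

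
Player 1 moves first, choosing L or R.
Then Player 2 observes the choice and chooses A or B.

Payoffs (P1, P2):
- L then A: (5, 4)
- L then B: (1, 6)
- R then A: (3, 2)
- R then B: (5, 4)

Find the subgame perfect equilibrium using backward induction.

P1 plays R, P2 plays B after L and B after R; Payoff (5, 4)

Work:
Backward induction:
After L: P2 chooses B → P1 gets 1
After R: P2 chooses B → P1 gets 5
P1 chooses R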